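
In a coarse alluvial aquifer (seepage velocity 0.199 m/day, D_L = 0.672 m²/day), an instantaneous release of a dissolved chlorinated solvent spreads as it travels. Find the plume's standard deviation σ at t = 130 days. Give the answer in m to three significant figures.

13.2 m

Dispersive spreading gives a Gaussian with σ² = 2Dt; advection only shifts the center.
σ = √(2 × 0.672 × 130) = 13.2 m.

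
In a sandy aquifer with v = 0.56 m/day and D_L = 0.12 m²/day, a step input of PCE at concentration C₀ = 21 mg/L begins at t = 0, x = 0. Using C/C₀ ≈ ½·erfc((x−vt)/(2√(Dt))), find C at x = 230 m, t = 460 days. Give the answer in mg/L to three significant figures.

20.9 mg/L

For a continuous step input, C/C₀ ≈ ½·erfc((x−vt)/(2√(Dt))).
vt = 0.56 × 460 = 257.6 m and 2√(Dt) = 2√(0.12 × 460) = 14.86 m.
Argument (x−vt)/(2√(Dt)) = (230 − 257.6)/14.86 = -1.857; ½·erfc(-1.857) = 0.9957.
C = 21 × 0.9957 = 20.9 mg/L.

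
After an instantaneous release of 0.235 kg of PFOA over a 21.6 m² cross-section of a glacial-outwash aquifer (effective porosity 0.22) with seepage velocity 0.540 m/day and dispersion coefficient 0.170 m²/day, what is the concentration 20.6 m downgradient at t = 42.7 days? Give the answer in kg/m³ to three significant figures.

0.00421 kg/m³

For an instantaneous plane source, C(x,t) = M/(n_e·A·√(4πDt)) · exp(−(x−vt)²/(4Dt)), with n_e·A the pore (flow) area.
Plume center vt = 0.540 × 42.7 = 23.058 m, so the well at 20.6 m is 2.458 m upgradient of the peak.
√(4πDt) = 9.551 m, giving peak height M/(n_e·A·√(4πDt)) = 0.235/(0.22 × 21.6 × 9.551) = 0.005178 kg/m³.
(x−vt)²/(4Dt) = (-2.458)²/(4 × 0.170 × 42.7) = 0.2081; exp(−0.2081) = 0.8121.
C = 0.005178 × 0.8121 = 0.00421 kg/m³.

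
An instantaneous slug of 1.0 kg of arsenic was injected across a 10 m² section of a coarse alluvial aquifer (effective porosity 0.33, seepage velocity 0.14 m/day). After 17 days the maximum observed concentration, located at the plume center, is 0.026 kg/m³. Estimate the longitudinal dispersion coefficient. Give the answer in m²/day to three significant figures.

At the plume center C_max = M/(n_e·A·√(4πDt)), so D = M²/(4πt·(n_e·A·C_max)²).
n_e·A·C_max = 0.33 × 10 × 0.026 = 0.08580 kg/m.
D = 1.0²/(4π × 17 × 0.08580²) = 0.636 m²/day.

0.636 m²/day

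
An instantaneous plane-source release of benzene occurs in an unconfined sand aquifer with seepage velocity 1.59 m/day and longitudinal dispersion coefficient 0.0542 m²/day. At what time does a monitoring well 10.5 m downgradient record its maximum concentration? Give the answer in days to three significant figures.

For the 1D instantaneous-source solution, setting ∂C/∂t = 0 at fixed x gives v²t² + 2Dt − x² = 0, so t = (√(D² + v²x²) − D)/v².
√(D² + v²x²) = √(0.0542² + 1.59² × 10.5²) = 16.70; v² = 2.5281.
t = (16.70 − 0.0542)/2.5281 = 6.58 days (vs. the pure-advection estimate x/v = 6.60 d).

6.58 days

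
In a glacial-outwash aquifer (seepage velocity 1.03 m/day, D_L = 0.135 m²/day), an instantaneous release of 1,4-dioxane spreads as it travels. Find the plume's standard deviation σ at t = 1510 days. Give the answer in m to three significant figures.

20.2 m

Dispersive spreading gives a Gaussian with σ² = 2Dt; advection only shifts the center.
σ = √(2 × 0.135 × 1510) = 20.2 m.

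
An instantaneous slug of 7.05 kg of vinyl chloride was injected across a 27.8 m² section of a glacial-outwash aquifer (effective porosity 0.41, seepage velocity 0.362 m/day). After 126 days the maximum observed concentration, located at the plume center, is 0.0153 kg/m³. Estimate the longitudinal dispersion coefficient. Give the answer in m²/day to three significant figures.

At the plume center C_max = M/(n_e·A·√(4πDt)), so D = M²/(4πt·(n_e·A·C_max)²).
n_e·A·C_max = 0.41 × 27.8 × 0.0153 = 0.1744 kg/m.
D = 7.05²/(4π × 126 × 0.1744²) = 1.03 m²/day.

1.03 m²/day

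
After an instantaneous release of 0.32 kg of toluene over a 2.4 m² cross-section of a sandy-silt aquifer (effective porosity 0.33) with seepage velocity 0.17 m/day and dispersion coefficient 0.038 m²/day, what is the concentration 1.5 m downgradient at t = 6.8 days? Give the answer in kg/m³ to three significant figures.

For an instantaneous plane source, C(x,t) = M/(n_e·A·√(4πDt)) · exp(−(x−vt)²/(4Dt)), with n_e·A the pore (flow) area.
Plume center vt = 0.17 × 6.8 = 1.156 m, so the well at 1.5 m is 0.344 m downgradient of the peak.
√(4πDt) = 1.802 m, giving peak height M/(n_e·A·√(4πDt)) = 0.32/(0.33 × 2.4 × 1.802) = 0.2242 kg/m³.
(x−vt)²/(4Dt) = (0.344)²/(4 × 0.038 × 6.8) = 0.1145; exp(−0.1145) = 0.8918.
C = 0.2242 × 0.8918 = 0.200 kg/m³.

0.200 kg/m³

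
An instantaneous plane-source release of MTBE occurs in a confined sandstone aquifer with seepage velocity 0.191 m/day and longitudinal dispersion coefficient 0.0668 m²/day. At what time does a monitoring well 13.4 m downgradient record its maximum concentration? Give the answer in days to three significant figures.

68.3 days

For the 1D instantaneous-source solution, setting ∂C/∂t = 0 at fixed x gives v²t² + 2Dt − x² = 0, so t = (√(D² + v²x²) − D)/v².
√(D² + v²x²) = √(0.0668² + 0.191² × 13.4²) = 2.560; v² = 0.036481.
t = (2.560 − 0.0668)/0.036481 = 68.3 days (vs. the pure-advection estimate x/v = 70.2 d).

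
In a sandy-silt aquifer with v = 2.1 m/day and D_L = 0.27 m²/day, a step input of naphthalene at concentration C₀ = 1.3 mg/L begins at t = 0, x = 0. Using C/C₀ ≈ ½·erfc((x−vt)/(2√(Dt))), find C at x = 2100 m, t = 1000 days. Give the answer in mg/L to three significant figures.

For a continuous step input, C/C₀ ≈ ½·erfc((x−vt)/(2√(Dt))).
vt = 2.1 × 1000 = 2100 m and 2√(Dt) = 2√(0.27 × 1000) = 32.86 m.
Argument (x−vt)/(2√(Dt)) = (2100 − 2100)/32.86 = 0; ½·erfc(0) = 0.5000.
C = 1.3 × 0.5000 = 0.650 mg/L.

0.650 mg/L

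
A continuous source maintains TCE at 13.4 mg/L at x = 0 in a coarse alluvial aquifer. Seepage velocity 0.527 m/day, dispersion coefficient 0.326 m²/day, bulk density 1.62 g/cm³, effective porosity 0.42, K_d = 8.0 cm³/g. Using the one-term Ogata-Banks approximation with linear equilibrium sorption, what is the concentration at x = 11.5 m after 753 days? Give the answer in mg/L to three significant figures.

7.99 mg/L

Retardation factor R = 1 + ρ_b·K_d/n = 1 + 1.62 × 8.0/0.42 = 31.86.
Sorption retards both mechanisms: v_R = v/R = 0.01654 m/day, D_R = D/R = 0.01023 m²/day.
v_R·t = 0.01654 × 753 = 12.45462 m; 2√(D_R t) = 5.551 m; argument = (11.5 − 12.45462)/5.551 = -0.1720.
C = C₀ × ½·erfc(-0.1720) = 13.4 × 0.5961 = 7.99 mg/L.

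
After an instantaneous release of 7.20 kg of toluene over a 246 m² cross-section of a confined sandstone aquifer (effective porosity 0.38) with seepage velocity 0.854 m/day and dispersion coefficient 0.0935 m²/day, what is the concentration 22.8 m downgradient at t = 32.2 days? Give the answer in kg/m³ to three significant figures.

0.00200 kg/m³

For an instantaneous plane source, C(x,t) = M/(n_e·A·√(4πDt)) · exp(−(x−vt)²/(4Dt)), with n_e·A the pore (flow) area.
Plume center vt = 0.854 × 32.2 = 27.4988 m, so the well at 22.8 m is 4.6988 m upgradient of the peak.
√(4πDt) = 6.151 m, giving peak height M/(n_e·A·√(4πDt)) = 7.20/(0.38 × 246 × 6.151) = 0.01252 kg/m³.
(x−vt)²/(4Dt) = (-4.6988)²/(4 × 0.0935 × 32.2) = 1.833; exp(−1.833) = 0.1599.
C = 0.01252 × 0.1599 = 0.00200 kg/m³.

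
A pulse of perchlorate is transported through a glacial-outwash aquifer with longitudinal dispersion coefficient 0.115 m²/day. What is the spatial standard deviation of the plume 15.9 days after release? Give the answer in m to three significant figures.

Dispersive spreading gives a Gaussian with σ² = 2Dt; advection only shifts the center.
σ = √(2 × 0.115 × 15.9) = 1.91 m.

1.91 m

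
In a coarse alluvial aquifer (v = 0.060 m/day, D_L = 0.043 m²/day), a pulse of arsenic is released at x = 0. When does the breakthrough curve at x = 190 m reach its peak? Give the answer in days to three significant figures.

3150 days

For the 1D instantaneous-source solution, setting ∂C/∂t = 0 at fixed x gives v²t² + 2Dt − x² = 0, so t = (√(D² + v²x²) − D)/v².
√(D² + v²x²) = √(0.043² + 0.060² × 190²) = 11.40; v² = 0.0036.
t = (11.40 − 0.043)/0.0036 = 3150 days (vs. the pure-advection estimate x/v = 3170 d).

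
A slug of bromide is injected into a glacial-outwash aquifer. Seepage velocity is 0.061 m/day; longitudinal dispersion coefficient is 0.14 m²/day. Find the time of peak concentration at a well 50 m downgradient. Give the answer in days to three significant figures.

For the 1D instantaneous-source solution, setting ∂C/∂t = 0 at fixed x gives v²t² + 2Dt − x² = 0, so t = (√(D² + v²x²) − D)/v².
√(D² + v²x²) = √(0.14² + 0.061² × 50²) = 3.053; v² = 0.003721.
t = (3.053 − 0.14)/0.003721 = 783 days (vs. the pure-advection estimate x/v = 820 d).

783 days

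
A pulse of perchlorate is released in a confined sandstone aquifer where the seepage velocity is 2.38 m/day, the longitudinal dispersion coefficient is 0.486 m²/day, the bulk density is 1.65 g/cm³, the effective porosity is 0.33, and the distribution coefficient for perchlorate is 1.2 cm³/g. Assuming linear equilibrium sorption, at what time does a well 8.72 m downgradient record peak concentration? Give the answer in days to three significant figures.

Retardation factor R = 1 + ρ_b·K_d/n = 1 + 1.65 × 1.2/0.33 = 7.000.
Sorption retards both mechanisms: v_R = v/R = 0.3400 m/day, D_R = D/R = 0.06943 m²/day.
Peak time from v_R²t² + 2D_R t − x² = 0: t = (√(D_R² + v_R²x²) − D_R)/v_R².
√(D_R² + v_R²x²) = √(0.06943² + 0.3400² × 8.72²) = 2.966; v_R² = 0.1156.
t = (2.966 − 0.06943)/0.1156 = 25.1 days.

25.1 days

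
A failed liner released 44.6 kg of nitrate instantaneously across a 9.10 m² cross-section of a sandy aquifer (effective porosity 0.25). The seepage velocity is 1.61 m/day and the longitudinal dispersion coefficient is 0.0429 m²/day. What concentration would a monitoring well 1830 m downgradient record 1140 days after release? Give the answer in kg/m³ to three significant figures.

0.681 kg/m³

For an instantaneous plane source, C(x,t) = M/(n_e·A·√(4πDt)) · exp(−(x−vt)²/(4Dt)), with n_e·A the pore (flow) area.
Plume center vt = 1.61 × 1140 = 1835.4 m, so the well at 1830 m is 5.4 m upgradient of the peak.
√(4πDt) = 24.79 m, giving peak height M/(n_e·A·√(4πDt)) = 44.6/(0.25 × 9.10 × 24.79) = 0.7908 kg/m³.
(x−vt)²/(4Dt) = (-5.4)²/(4 × 0.0429 × 1140) = 0.1491; exp(−0.1491) = 0.8615.
C = 0.7908 × 0.8615 = 0.681 kg/m³.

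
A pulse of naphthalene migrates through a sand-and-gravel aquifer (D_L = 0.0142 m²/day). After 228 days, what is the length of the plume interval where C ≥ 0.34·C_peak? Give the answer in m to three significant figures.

7.48 m

The plume is Gaussian with σ = √(2Dt) = √(2 × 0.0142 × 228) = 2.545 m.
C/C_peak = exp(−Δx²/(2σ²)) = 0.34 ⇒ Δx = σ·√(−2 ln 0.34) = 2.545 × 1.469 = 3.739 m.
Width = 2Δx = 7.48 m.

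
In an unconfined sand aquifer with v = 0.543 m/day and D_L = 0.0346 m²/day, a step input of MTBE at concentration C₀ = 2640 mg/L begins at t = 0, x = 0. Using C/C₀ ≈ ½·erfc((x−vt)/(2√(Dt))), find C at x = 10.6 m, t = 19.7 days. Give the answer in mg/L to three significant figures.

1410 mg/L

For a continuous step input, C/C₀ ≈ ½·erfc((x−vt)/(2√(Dt))).
vt = 0.543 × 19.7 = 10.6971 m and 2√(Dt) = 2√(0.0346 × 19.7) = 1.651 m.
Argument (x−vt)/(2√(Dt)) = (10.6 − 10.6971)/1.651 = -0.05881; ½·erfc(-0.05881) = 0.5331.
C = 2640 × 0.5331 = 1410 mg/L.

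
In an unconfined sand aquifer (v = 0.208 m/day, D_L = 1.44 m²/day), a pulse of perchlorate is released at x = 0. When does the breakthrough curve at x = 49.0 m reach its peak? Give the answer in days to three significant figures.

205 days

For the 1D instantaneous-source solution, setting ∂C/∂t = 0 at fixed x gives v²t² + 2Dt − x² = 0, so t = (√(D² + v²x²) − D)/v².
√(D² + v²x²) = √(1.44² + 0.208² × 49.0²) = 10.29; v² = 0.043264.
t = (10.29 − 1.44)/0.043264 = 205 days (vs. the pure-advection estimate x/v = 236 d).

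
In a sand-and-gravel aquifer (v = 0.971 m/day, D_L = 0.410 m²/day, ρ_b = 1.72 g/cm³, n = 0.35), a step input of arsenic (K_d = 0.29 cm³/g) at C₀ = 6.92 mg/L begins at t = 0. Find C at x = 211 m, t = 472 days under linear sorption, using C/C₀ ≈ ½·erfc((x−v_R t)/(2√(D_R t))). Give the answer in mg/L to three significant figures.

Retardation factor R = 1 + ρ_b·K_d/n = 1 + 1.72 × 0.29/0.35 = 2.425.
Sorption retards both mechanisms: v_R = v/R = 0.4004 m/day, D_R = D/R = 0.1691 m²/day.
v_R·t = 0.4004 × 472 = 188.9888 m; 2√(D_R t) = 17.87 m; argument = (211 − 188.9888)/17.87 = 1.232.
C = C₀ × ½·erfc(1.232) = 6.92 × 0.04073 = 0.282 mg/L.

0.282 mg/L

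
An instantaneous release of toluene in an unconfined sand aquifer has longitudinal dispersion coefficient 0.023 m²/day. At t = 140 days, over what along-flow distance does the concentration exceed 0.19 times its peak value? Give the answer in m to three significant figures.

9.25 m

The plume is Gaussian with σ = √(2Dt) = √(2 × 0.023 × 140) = 2.538 m.
C/C_peak = exp(−Δx²/(2σ²)) = 0.19 ⇒ Δx = σ·√(−2 ln 0.19) = 2.538 × 1.822 = 4.624 m.
Width = 2Δx = 9.25 m.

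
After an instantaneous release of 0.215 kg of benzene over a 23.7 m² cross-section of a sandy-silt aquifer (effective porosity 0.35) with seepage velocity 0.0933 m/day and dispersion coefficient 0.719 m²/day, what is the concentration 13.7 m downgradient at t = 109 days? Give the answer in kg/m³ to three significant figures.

0.000794 kg/m³

For an instantaneous plane source, C(x,t) = M/(n_e·A·√(4πDt)) · exp(−(x−vt)²/(4Dt)), with n_e·A the pore (flow) area.
Plume center vt = 0.0933 × 109 = 10.1697 m, so the well at 13.7 m is 3.5303 m downgradient of the peak.
√(4πDt) = 31.38 m, giving peak height M/(n_e·A·√(4πDt)) = 0.215/(0.35 × 23.7 × 31.38) = 0.0008260 kg/m³.
(x−vt)²/(4Dt) = (3.5303)²/(4 × 0.719 × 109) = 0.03976; exp(−0.03976) = 0.9610.
C = 0.0008260 × 0.9610 = 0.000794 kg/m³.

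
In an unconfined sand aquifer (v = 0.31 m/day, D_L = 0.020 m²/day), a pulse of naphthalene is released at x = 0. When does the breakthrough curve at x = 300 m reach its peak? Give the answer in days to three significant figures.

For the 1D instantaneous-source solution, setting ∂C/∂t = 0 at fixed x gives v²t² + 2Dt − x² = 0, so t = (√(D² + v²x²) − D)/v².
√(D² + v²x²) = √(0.020² + 0.31² × 300²) = 93.00; v² = 0.0961.
t = (93.00 − 0.020)/0.0961 = 968 days (vs. the pure-advection estimate x/v = 968 d).

968 days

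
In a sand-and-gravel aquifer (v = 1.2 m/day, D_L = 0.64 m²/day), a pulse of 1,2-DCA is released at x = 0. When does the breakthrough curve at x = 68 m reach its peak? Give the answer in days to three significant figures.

For the 1D instantaneous-source solution, setting ∂C/∂t = 0 at fixed x gives v²t² + 2Dt − x² = 0, so t = (√(D² + v²x²) − D)/v².
√(D² + v²x²) = √(0.64² + 1.2² × 68²) = 81.60; v² = 1.44.
t = (81.60 − 0.64)/1.44 = 56.2 days (vs. the pure-advection estimate x/v = 56.7 d).

56.2 days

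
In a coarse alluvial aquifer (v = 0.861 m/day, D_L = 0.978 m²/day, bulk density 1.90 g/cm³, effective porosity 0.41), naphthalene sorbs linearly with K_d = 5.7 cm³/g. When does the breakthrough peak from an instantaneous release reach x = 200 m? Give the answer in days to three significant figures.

6330 days

Retardation factor R = 1 + ρ_b·K_d/n = 1 + 1.90 × 5.7/0.41 = 27.41.
Sorption retards both mechanisms: v_R = v/R = 0.03141 m/day, D_R = D/R = 0.03568 m²/day.
Peak time from v_R²t² + 2D_R t − x² = 0: t = (√(D_R² + v_R²x²) − D_R)/v_R².
√(D_R² + v_R²x²) = √(0.03568² + 0.03141² × 200²) = 6.282; v_R² = 0.0009866.
t = (6.282 − 0.03568)/0.0009866 = 6330 days.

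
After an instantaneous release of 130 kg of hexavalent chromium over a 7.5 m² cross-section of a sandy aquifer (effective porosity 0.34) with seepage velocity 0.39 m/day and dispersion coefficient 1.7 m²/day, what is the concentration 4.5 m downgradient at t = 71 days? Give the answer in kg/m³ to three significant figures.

For an instantaneous plane source, C(x,t) = M/(n_e·A·√(4πDt)) · exp(−(x−vt)²/(4Dt)), with n_e·A the pore (flow) area.
Plume center vt = 0.39 × 71 = 27.69 m, so the well at 4.5 m is 23.19 m upgradient of the peak.
√(4πDt) = 38.95 m, giving peak height M/(n_e·A·√(4πDt)) = 130/(0.34 × 7.5 × 38.95) = 1.309 kg/m³.
(x−vt)²/(4Dt) = (-23.19)²/(4 × 1.7 × 71) = 1.114; exp(−1.114) = 0.3282.
C = 1.309 × 0.3282 = 0.430 kg/m³.

0.430 kg/m³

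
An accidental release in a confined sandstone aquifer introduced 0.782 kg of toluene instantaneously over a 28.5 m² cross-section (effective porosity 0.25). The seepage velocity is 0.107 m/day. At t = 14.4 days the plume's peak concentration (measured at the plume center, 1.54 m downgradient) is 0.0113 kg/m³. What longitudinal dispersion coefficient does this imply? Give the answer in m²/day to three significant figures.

0.521 m²/day

At the plume center C_max = M/(n_e·A·√(4πDt)), so D = M²/(4πt·(n_e·A·C_max)²).
n_e·A·C_max = 0.25 × 28.5 × 0.0113 = 0.08051 kg/m.
D = 0.782²/(4π × 14.4 × 0.08051²) = 0.521 m²/day.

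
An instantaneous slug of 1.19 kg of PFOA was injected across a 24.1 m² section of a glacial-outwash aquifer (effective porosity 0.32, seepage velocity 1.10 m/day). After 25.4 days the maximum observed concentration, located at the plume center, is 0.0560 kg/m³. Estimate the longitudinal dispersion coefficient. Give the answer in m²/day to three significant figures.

0.0238 m²/day

At the plume center C_max = M/(n_e·A·√(4πDt)), so D = M²/(4πt·(n_e·A·C_max)²).
n_e·A·C_max = 0.32 × 24.1 × 0.0560 = 0.4319 kg/m.
D = 1.19²/(4π × 25.4 × 0.4319²) = 0.0238 m²/day.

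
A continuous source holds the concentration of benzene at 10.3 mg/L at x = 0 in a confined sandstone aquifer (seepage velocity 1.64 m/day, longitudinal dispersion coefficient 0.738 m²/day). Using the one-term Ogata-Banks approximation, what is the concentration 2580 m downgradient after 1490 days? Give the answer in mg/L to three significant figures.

0.0187 mg/L

For a continuous step input, C/C₀ ≈ ½·erfc((x−vt)/(2√(Dt))).
vt = 1.64 × 1490 = 2443.6 m and 2√(Dt) = 2√(0.738 × 1490) = 66.32 m.
Argument (x−vt)/(2√(Dt)) = (2580 − 2443.6)/66.32 = 2.057; ½·erfc(2.057) = 0.001813.
C = 10.3 × 0.001813 = 0.0187 mg/L.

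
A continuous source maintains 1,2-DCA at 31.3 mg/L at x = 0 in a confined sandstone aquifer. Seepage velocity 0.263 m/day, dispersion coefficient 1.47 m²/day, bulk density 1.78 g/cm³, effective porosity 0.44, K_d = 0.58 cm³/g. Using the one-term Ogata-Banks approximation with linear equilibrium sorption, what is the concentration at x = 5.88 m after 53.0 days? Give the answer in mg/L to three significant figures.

Retardation factor R = 1 + ρ_b·K_d/n = 1 + 1.78 × 0.58/0.44 = 3.346.
Sorption retards both mechanisms: v_R = v/R = 0.07860 m/day, D_R = D/R = 0.4393 m²/day.
v_R·t = 0.07860 × 53.0 = 4.1658 m; 2√(D_R t) = 9.650 m; argument = (5.88 − 4.1658)/9.650 = 0.1776.
C = C₀ × ½·erfc(0.1776) = 31.3 × 0.4008 = 12.5 mg/L.

12.5 mg/L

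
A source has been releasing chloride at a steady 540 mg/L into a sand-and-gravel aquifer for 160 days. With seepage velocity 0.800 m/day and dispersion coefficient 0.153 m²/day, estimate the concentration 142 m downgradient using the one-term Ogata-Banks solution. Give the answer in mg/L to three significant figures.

12.3 mg/L

For a continuous step input, C/C₀ ≈ ½·erfc((x−vt)/(2√(Dt))).
vt = 0.800 × 160 = 128 m and 2√(Dt) = 2√(0.153 × 160) = 9.895 m.
Argument (x−vt)/(2√(Dt)) = (142 − 128)/9.895 = 1.415; ½·erfc(1.415) = 0.02269.
C = 540 × 0.02269 = 12.3 mg/L.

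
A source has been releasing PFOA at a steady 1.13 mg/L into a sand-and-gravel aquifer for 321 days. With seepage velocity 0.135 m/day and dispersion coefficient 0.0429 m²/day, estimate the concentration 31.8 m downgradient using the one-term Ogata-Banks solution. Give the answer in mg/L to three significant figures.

For a continuous step input, C/C₀ ≈ ½·erfc((x−vt)/(2√(Dt))).
vt = 0.135 × 321 = 43.335 m and 2√(Dt) = 2√(0.0429 × 321) = 7.422 m.
Argument (x−vt)/(2√(Dt)) = (31.8 − 43.335)/7.422 = -1.554; ½·erfc(-1.554) = 0.9860.
C = 1.13 × 0.9860 = 1.11 mg/L.

1.11 mg/L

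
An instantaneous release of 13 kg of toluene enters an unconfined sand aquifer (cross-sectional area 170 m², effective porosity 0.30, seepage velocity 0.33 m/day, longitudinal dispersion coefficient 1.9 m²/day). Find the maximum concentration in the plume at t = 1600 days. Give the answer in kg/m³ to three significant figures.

0.00130 kg/m³

The peak of an instantaneous 1D plume sits at x = vt; there the Gaussian factor is 1 and C_max = M/(n_e·A·√(4πDt)), where n_e·A is the pore area the mass is dissolved in.
√(4πDt) = √(4π × 1.9 × 1600) = 195.5 m, so C_max = 13/(0.30 × 170 × 195.5) = 0.00130 kg/m³.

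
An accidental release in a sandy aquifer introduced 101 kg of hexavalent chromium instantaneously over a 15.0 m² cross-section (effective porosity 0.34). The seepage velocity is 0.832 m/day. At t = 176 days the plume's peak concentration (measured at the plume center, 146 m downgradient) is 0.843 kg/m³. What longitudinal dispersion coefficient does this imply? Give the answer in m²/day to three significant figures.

0.250 m²/day

At the plume center C_max = M/(n_e·A·√(4πDt)), so D = M²/(4πt·(n_e·A·C_max)²).
n_e·A·C_max = 0.34 × 15.0 × 0.843 = 4.299 kg/m.
D = 101²/(4π × 176 × 4.299²) = 0.250 m²/day.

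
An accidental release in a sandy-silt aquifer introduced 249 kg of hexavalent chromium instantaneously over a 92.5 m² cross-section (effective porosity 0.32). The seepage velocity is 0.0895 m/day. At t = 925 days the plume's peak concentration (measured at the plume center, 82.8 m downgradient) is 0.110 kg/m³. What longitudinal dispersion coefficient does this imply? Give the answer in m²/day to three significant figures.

At the plume center C_max = M/(n_e·A·√(4πDt)), so D = M²/(4πt·(n_e·A·C_max)²).
n_e·A·C_max = 0.32 × 92.5 × 0.110 = 3.256 kg/m.
D = 249²/(4π × 925 × 3.256²) = 0.503 m²/day.

0.503 m²/day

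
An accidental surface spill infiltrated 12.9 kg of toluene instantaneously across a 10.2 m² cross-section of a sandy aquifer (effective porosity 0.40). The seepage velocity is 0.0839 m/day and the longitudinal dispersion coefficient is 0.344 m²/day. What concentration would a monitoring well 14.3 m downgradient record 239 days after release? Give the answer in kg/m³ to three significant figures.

0.0890 kg/m³

For an instantaneous plane source, C(x,t) = M/(n_e·A·√(4πDt)) · exp(−(x−vt)²/(4Dt)), with n_e·A the pore (flow) area.
Plume center vt = 0.0839 × 239 = 20.0521 m, so the well at 14.3 m is 5.7521 m upgradient of the peak.
√(4πDt) = 32.14 m, giving peak height M/(n_e·A·√(4πDt)) = 12.9/(0.40 × 10.2 × 32.14) = 0.09837 kg/m³.
(x−vt)²/(4Dt) = (-5.7521)²/(4 × 0.344 × 239) = 0.1006; exp(−0.1006) = 0.9043.
C = 0.09837 × 0.9043 = 0.0890 kg/m³.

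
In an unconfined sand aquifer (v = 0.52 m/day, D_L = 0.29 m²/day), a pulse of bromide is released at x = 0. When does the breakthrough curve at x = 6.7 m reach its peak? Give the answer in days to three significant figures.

For the 1D instantaneous-source solution, setting ∂C/∂t = 0 at fixed x gives v²t² + 2Dt − x² = 0, so t = (√(D² + v²x²) − D)/v².
√(D² + v²x²) = √(0.29² + 0.52² × 6.7²) = 3.496; v² = 0.2704.
t = (3.496 − 0.29)/0.2704 = 11.9 days (vs. the pure-advection estimate x/v = 12.9 d).

11.9 days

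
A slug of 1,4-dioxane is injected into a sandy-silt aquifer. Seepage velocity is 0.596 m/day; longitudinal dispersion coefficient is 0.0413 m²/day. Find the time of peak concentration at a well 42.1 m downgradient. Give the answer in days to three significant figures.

70.5 days

For the 1D instantaneous-source solution, setting ∂C/∂t = 0 at fixed x gives v²t² + 2Dt − x² = 0, so t = (√(D² + v²x²) − D)/v².
√(D² + v²x²) = √(0.0413² + 0.596² × 42.1²) = 25.09; v² = 0.355216.
t = (25.09 − 0.0413)/0.355216 = 70.5 days (vs. the pure-advection estimate x/v = 70.6 d).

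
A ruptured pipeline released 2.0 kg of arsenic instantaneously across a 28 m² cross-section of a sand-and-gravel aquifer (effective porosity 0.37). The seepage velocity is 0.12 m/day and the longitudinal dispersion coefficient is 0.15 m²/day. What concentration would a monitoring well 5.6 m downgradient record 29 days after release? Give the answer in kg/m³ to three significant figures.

For an instantaneous plane source, C(x,t) = M/(n_e·A·√(4πDt)) · exp(−(x−vt)²/(4Dt)), with n_e·A the pore (flow) area.
Plume center vt = 0.12 × 29 = 3.48 m, so the well at 5.6 m is 2.12 m downgradient of the peak.
√(4πDt) = 7.393 m, giving peak height M/(n_e·A·√(4πDt)) = 2.0/(0.37 × 28 × 7.393) = 0.02611 kg/m³.
(x−vt)²/(4Dt) = (2.12)²/(4 × 0.15 × 29) = 0.2583; exp(−0.2583) = 0.7724.
C = 0.02611 × 0.7724 = 0.0202 kg/m³.

0.0202 kg/m³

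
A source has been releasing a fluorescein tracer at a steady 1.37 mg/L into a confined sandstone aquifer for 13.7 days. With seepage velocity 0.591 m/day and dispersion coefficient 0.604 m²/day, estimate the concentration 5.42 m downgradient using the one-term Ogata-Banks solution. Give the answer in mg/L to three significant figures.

For a continuous step input, C/C₀ ≈ ½·erfc((x−vt)/(2√(Dt))).
vt = 0.591 × 13.7 = 8.0967 m and 2√(Dt) = 2√(0.604 × 13.7) = 5.753 m.
Argument (x−vt)/(2√(Dt)) = (5.42 − 8.0967)/5.753 = -0.4653; ½·erfc(-0.4653) = 0.7447.
C = 1.37 × 0.7447 = 1.02 mg/L.

1.02 mg/L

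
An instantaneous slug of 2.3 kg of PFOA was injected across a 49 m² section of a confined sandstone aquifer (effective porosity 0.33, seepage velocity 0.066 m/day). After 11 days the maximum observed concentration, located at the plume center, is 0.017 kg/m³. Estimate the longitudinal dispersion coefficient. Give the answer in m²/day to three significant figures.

At the plume center C_max = M/(n_e·A·√(4πDt)), so D = M²/(4πt·(n_e·A·C_max)²).
n_e·A·C_max = 0.33 × 49 × 0.017 = 0.2749 kg/m.
D = 2.3²/(4π × 11 × 0.2749²) = 0.506 m²/day.

0.506 m²/day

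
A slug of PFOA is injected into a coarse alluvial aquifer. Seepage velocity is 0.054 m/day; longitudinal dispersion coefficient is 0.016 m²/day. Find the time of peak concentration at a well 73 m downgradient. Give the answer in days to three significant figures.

1350 days

For the 1D instantaneous-source solution, setting ∂C/∂t = 0 at fixed x gives v²t² + 2Dt − x² = 0, so t = (√(D² + v²x²) − D)/v².
√(D² + v²x²) = √(0.016² + 0.054² × 73²) = 3.942; v² = 0.002916.
t = (3.942 − 0.016)/0.002916 = 1350 days (vs. the pure-advection estimate x/v = 1350 d).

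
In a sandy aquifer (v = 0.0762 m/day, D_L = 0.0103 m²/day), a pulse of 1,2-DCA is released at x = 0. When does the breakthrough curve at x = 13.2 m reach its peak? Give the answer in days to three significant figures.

For the 1D instantaneous-source solution, setting ∂C/∂t = 0 at fixed x gives v²t² + 2Dt − x² = 0, so t = (√(D² + v²x²) − D)/v².
√(D² + v²x²) = √(0.0103² + 0.0762² × 13.2²) = 1.006; v² = 0.00580644.
t = (1.006 − 0.0103)/0.00580644 = 171 days (vs. the pure-advection estimate x/v = 173 d).

171 days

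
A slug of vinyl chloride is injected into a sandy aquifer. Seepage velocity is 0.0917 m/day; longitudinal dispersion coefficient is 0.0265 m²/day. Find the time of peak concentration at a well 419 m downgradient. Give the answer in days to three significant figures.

4570 days

For the 1D instantaneous-source solution, setting ∂C/∂t = 0 at fixed x gives v²t² + 2Dt − x² = 0, so t = (√(D² + v²x²) − D)/v².
√(D² + v²x²) = √(0.0265² + 0.0917² × 419²) = 38.42; v² = 0.00840889.
t = (38.42 − 0.0265)/0.00840889 = 4570 days (vs. the pure-advection estimate x/v = 4570 d).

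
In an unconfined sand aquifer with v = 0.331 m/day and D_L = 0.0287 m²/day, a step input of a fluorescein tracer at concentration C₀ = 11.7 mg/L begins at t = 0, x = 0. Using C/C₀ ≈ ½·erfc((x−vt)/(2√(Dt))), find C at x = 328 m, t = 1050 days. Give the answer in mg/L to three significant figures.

For a continuous step input, C/C₀ ≈ ½·erfc((x−vt)/(2√(Dt))).
vt = 0.331 × 1050 = 347.55 m and 2√(Dt) = 2√(0.0287 × 1050) = 10.98 m.
Argument (x−vt)/(2√(Dt)) = (328 − 347.55)/10.98 = -1.781; ½·erfc(-1.781) = 0.9941.
C = 11.7 × 0.9941 = 11.6 mg/L.

11.6 mg/L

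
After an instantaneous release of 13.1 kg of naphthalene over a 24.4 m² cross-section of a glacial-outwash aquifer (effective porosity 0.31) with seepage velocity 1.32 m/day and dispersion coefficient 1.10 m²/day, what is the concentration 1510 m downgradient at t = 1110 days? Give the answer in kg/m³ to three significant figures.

For an instantaneous plane source, C(x,t) = M/(n_e·A·√(4πDt)) · exp(−(x−vt)²/(4Dt)), with n_e·A the pore (flow) area.
Plume center vt = 1.32 × 1110 = 1465.2 m, so the well at 1510 m is 44.8 m downgradient of the peak.
√(4πDt) = 123.9 m, giving peak height M/(n_e·A·√(4πDt)) = 13.1/(0.31 × 24.4 × 123.9) = 0.01398 kg/m³.
(x−vt)²/(4Dt) = (44.8)²/(4 × 1.10 × 1110) = 0.4109; exp(−0.4109) = 0.6631.
C = 0.01398 × 0.6631 = 0.00927 kg/m³.

0.00927 kg/m³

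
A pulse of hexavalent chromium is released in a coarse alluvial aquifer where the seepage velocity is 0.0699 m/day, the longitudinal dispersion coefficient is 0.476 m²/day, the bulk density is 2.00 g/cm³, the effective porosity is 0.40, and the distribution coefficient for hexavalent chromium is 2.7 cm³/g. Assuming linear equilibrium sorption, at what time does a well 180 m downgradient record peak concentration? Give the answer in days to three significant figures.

Retardation factor R = 1 + ρ_b·K_d/n = 1 + 2.00 × 2.7/0.40 = 14.50.
Sorption retards both mechanisms: v_R = v/R = 0.004821 m/day, D_R = D/R = 0.03283 m²/day.
Peak time from v_R²t² + 2D_R t − x² = 0: t = (√(D_R² + v_R²x²) − D_R)/v_R².
√(D_R² + v_R²x²) = √(0.03283² + 0.004821² × 180²) = 0.8684; v_R² = 2.324e-05.
t = (0.8684 − 0.03283)/2.324e-05 = 36000 days.

36000 days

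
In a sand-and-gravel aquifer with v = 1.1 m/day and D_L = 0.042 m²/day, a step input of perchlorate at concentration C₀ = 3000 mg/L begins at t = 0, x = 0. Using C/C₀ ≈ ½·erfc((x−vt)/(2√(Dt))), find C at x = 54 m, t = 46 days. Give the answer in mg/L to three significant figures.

126 mg/L

For a continuous step input, C/C₀ ≈ ½·erfc((x−vt)/(2√(Dt))).
vt = 1.1 × 46 = 50.6 m and 2√(Dt) = 2√(0.042 × 46) = 2.780 m.
Argument (x−vt)/(2√(Dt)) = (54 − 50.6)/2.780 = 1.223; ½·erfc(1.223) = 0.04185.
C = 3000 × 0.04185 = 126 mg/L.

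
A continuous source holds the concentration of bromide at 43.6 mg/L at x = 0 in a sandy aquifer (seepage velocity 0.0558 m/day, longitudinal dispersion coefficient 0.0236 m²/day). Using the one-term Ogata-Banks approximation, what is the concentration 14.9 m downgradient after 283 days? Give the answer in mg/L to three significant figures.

For a continuous step input, C/C₀ ≈ ½·erfc((x−vt)/(2√(Dt))).
vt = 0.0558 × 283 = 15.7914 m and 2√(Dt) = 2√(0.0236 × 283) = 5.169 m.
Argument (x−vt)/(2√(Dt)) = (14.9 − 15.7914)/5.169 = -0.1725; ½·erfc(-0.1725) = 0.5964.
C = 43.6 × 0.5964 = 26.0 mg/L.

26.0 mg/L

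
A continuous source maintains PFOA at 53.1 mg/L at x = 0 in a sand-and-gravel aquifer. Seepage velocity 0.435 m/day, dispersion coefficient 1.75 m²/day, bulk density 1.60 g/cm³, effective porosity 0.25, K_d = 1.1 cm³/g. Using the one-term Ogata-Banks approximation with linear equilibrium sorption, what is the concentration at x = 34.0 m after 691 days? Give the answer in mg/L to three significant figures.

Retardation factor R = 1 + ρ_b·K_d/n = 1 + 1.60 × 1.1/0.25 = 8.040.
Sorption retards both mechanisms: v_R = v/R = 0.05410 m/day, D_R = D/R = 0.2177 m²/day.
v_R·t = 0.05410 × 691 = 37.3831 m; 2√(D_R t) = 24.53 m; argument = (34.0 − 37.3831)/24.53 = -0.1379.
C = C₀ × ½·erfc(-0.1379) = 53.1 × 0.5773 = 30.7 mg/L.

30.7 mg/L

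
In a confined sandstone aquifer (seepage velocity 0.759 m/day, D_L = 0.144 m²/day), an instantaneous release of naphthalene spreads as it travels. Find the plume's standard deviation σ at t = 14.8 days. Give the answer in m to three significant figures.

2.06 m

Dispersive spreading gives a Gaussian with σ² = 2Dt; advection only shifts the center.
σ = √(2 × 0.144 × 14.8) = 2.06 m.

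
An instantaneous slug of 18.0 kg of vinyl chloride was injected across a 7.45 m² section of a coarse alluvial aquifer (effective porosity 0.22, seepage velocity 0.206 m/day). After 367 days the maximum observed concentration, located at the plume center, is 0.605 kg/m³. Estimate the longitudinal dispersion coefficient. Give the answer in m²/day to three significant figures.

0.0714 m²/day

At the plume center C_max = M/(n_e·A·√(4πDt)), so D = M²/(4πt·(n_e·A·C_max)²).
n_e·A·C_max = 0.22 × 7.45 × 0.605 = 0.9916 kg/m.
D = 18.0²/(4π × 367 × 0.9916²) = 0.0714 m²/day.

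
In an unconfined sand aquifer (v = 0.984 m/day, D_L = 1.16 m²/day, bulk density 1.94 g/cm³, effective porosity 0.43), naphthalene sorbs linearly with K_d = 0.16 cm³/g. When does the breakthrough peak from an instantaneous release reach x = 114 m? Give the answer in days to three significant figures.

Retardation factor R = 1 + ρ_b·K_d/n = 1 + 1.94 × 0.16/0.43 = 1.722.
Sorption retards both mechanisms: v_R = v/R = 0.5714 m/day, D_R = D/R = 0.6736 m²/day.
Peak time from v_R²t² + 2D_R t − x² = 0: t = (√(D_R² + v_R²x²) − D_R)/v_R².
√(D_R² + v_R²x²) = √(0.6736² + 0.5714² × 114²) = 65.14; v_R² = 0.3265.
t = (65.14 − 0.6736)/0.3265 = 197 days.

197 days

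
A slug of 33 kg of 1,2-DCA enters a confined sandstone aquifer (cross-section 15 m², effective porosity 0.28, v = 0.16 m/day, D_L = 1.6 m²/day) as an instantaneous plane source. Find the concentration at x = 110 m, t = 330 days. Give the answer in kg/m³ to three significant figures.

0.0205 kg/m³

For an instantaneous plane source, C(x,t) = M/(n_e·A·√(4πDt)) · exp(−(x−vt)²/(4Dt)), with n_e·A the pore (flow) area.
Plume center vt = 0.16 × 330 = 52.8 m, so the well at 110 m is 57.2 m downgradient of the peak.
√(4πDt) = 81.46 m, giving peak height M/(n_e·A·√(4πDt)) = 33/(0.28 × 15 × 81.46) = 0.09645 kg/m³.
(x−vt)²/(4Dt) = (57.2)²/(4 × 1.6 × 330) = 1.549; exp(−1.549) = 0.2125.
C = 0.09645 × 0.2125 = 0.0205 kg/m³.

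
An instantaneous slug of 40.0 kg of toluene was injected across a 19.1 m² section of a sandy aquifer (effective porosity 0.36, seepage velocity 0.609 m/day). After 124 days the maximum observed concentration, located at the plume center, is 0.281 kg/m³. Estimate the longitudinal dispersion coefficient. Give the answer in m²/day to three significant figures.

0.275 m²/day

At the plume center C_max = M/(n_e·A·√(4πDt)), so D = M²/(4πt·(n_e·A·C_max)²).
n_e·A·C_max = 0.36 × 19.1 × 0.281 = 1.932 kg/m.
D = 40.0²/(4π × 124 × 1.932²) = 0.275 m²/day.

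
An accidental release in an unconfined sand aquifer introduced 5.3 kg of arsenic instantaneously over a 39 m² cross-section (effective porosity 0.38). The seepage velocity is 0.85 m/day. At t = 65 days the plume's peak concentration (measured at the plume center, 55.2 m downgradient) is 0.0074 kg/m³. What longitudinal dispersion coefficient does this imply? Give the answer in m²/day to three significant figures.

2.86 m²/day

At the plume center C_max = M/(n_e·A·√(4πDt)), so D = M²/(4πt·(n_e·A·C_max)²).
n_e·A·C_max = 0.38 × 39 × 0.0074 = 0.1097 kg/m.
D = 5.3²/(4π × 65 × 0.1097²) = 2.86 m²/day.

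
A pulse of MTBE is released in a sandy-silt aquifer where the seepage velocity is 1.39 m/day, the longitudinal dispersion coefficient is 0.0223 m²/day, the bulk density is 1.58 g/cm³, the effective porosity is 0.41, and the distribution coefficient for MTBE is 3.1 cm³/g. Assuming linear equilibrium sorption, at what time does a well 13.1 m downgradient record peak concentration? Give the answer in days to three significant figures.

Retardation factor R = 1 + ρ_b·K_d/n = 1 + 1.58 × 3.1/0.41 = 12.95.
Sorption retards both mechanisms: v_R = v/R = 0.1073 m/day, D_R = D/R = 0.001722 m²/day.
Peak time from v_R²t² + 2D_R t − x² = 0: t = (√(D_R² + v_R²x²) − D_R)/v_R².
√(D_R² + v_R²x²) = √(0.001722² + 0.1073² × 13.1²) = 1.406; v_R² = 0.01151.
t = (1.406 − 0.001722)/0.01151 = 122 days.

122 days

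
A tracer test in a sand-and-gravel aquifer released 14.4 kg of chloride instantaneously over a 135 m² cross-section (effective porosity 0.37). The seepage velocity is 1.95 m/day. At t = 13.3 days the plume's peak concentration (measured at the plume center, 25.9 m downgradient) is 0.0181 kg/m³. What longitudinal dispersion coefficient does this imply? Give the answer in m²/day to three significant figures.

At the plume center C_max = M/(n_e·A·√(4πDt)), so D = M²/(4πt·(n_e·A·C_max)²).
n_e·A·C_max = 0.37 × 135 × 0.0181 = 0.9041 kg/m.
D = 14.4²/(4π × 13.3 × 0.9041²) = 1.52 m²/day.

1.52 m²/day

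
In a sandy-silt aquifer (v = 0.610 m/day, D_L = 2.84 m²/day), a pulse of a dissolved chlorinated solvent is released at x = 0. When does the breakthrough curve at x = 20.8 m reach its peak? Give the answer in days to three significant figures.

27.3 days

For the 1D instantaneous-source solution, setting ∂C/∂t = 0 at fixed x gives v²t² + 2Dt − x² = 0, so t = (√(D² + v²x²) − D)/v².
√(D² + v²x²) = √(2.84² + 0.610² × 20.8²) = 13.00; v² = 0.3721.
t = (13.00 − 2.84)/0.3721 = 27.3 days (vs. the pure-advection estimate x/v = 34.1 d).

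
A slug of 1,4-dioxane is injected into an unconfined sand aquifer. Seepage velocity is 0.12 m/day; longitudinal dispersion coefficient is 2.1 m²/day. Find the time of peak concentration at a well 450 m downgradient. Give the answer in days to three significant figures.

3610 days

For the 1D instantaneous-source solution, setting ∂C/∂t = 0 at fixed x gives v²t² + 2Dt − x² = 0, so t = (√(D² + v²x²) − D)/v².
√(D² + v²x²) = √(2.1² + 0.12² × 450²) = 54.04; v² = 0.0144.
t = (54.04 − 2.1)/0.0144 = 3610 days (vs. the pure-advection estimate x/v = 3750 d).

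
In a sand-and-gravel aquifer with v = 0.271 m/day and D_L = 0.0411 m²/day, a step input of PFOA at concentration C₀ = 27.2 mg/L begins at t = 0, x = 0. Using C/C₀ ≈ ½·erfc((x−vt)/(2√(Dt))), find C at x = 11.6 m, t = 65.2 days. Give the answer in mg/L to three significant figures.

27.1 mg/L

For a continuous step input, C/C₀ ≈ ½·erfc((x−vt)/(2√(Dt))).
vt = 0.271 × 65.2 = 17.6692 m and 2√(Dt) = 2√(0.0411 × 65.2) = 3.274 m.
Argument (x−vt)/(2√(Dt)) = (11.6 − 17.6692)/3.274 = -1.854; ½·erfc(-1.854) = 0.9956.
C = 27.2 × 0.9956 = 27.1 mg/L.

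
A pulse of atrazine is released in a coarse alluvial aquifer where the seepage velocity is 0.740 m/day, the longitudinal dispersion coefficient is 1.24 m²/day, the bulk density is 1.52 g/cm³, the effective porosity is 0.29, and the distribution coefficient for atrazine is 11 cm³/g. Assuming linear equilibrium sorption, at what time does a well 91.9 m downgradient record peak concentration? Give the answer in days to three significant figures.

7150 days

Retardation factor R = 1 + ρ_b·K_d/n = 1 + 1.52 × 11/0.29 = 58.66.
Sorption retards both mechanisms: v_R = v/R = 0.01262 m/day, D_R = D/R = 0.02114 m²/day.
Peak time from v_R²t² + 2D_R t − x² = 0: t = (√(D_R² + v_R²x²) − D_R)/v_R².
√(D_R² + v_R²x²) = √(0.02114² + 0.01262² × 91.9²) = 1.160; v_R² = 0.0001593.
t = (1.160 − 0.02114)/0.0001593 = 7150 days.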